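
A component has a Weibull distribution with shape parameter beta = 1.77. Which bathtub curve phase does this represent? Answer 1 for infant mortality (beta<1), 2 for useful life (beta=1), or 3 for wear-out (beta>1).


beta = 1.77
Compare beta to 1:
beta < 1 => infant mortality (phase 1)
beta = 1 => useful life (phase 2)
beta > 1 => wear-out (phase 3)
Since beta = 1.77, this is wear-out (increasing failure rate)
Phase = 3

3


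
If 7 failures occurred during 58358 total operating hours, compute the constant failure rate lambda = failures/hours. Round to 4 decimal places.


failures = 7
total_hours = 58358
lambda = 7 / 58358
lambda = 0.0001

0.0001


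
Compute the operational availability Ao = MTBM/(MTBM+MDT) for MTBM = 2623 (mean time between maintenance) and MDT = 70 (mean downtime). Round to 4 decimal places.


MTBM = 2623
MDT = 70
MTBM + MDT = 2693
Ao = 2623 / 2693
Ao = 0.974

0.974


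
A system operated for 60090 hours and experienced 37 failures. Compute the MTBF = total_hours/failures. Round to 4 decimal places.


total_hours = 60090
failures = 37
MTBF = 60090 / 37
MTBF = 1624.0541

1624.0541


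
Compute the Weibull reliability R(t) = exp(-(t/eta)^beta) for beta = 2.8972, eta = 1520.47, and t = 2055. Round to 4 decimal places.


beta = 2.8972, eta = 1520.47, t = 2055
t/eta = 2055 / 1520.47 = 1.3516
(t/eta)^beta = 1.3516^2.8972 = 2.3936
R(t) = exp(-2.3936)
R(t) = 0.0913

0.0913


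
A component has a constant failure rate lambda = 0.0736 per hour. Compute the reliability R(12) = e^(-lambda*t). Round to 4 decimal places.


lambda = 0.0736
t = 12
lambda * t = 0.8832
R(t) = e^(-0.8832)
R(t) = 0.4135

0.4135


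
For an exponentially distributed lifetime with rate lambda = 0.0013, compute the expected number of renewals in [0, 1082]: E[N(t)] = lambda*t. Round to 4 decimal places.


lambda = 0.0013
t = 1082
E[N(t)] = lambda * t
E[N(t)] = 0.0013 * 1082
E[N(t)] = 1.4066

1.4066


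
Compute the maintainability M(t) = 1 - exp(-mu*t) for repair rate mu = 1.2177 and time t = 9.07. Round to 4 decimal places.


mu = 1.2177, t = 9.07
mu * t = 1.2177 * 9.07 = 11.0445
exp(-11.0445) = 0.0
M(t) = 1 - 0.0
M(t) = 1.0

1.0


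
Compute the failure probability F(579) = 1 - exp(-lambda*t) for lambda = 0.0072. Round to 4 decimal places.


lambda = 0.0072, t = 579
lambda * t = 4.1688
exp(-4.1688) = 0.0155
F(t) = 1 - 0.0155
F(t) = 0.9845

0.9845


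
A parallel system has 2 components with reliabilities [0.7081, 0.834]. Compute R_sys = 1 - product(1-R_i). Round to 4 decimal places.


Components: [0.7081, 0.834]
(1 - 0.7081) = 0.2919, running product = 0.2919
(1 - 0.834) = 0.166, running product = 0.0485
Product of (1-R_i) = 0.0485
R_sys = 1 - 0.0485 = 0.9515

0.9515


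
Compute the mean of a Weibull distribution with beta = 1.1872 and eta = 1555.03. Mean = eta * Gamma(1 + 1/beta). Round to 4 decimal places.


beta = 1.1872, eta = 1555.03
1/beta = 0.8423
1 + 1/beta = 1.8423
Gamma(1.8423) = 0.9433
Mean = 1555.03 * 0.9433
Mean = 1466.8608

1466.8608


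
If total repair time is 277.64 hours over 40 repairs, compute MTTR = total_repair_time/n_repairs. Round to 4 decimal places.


total_repair_time = 277.64
n_repairs = 40
MTTR = 277.64 / 40
MTTR = 6.941

6.941


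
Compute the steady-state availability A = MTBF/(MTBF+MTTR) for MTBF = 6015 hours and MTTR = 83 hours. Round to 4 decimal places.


MTBF = 6015
MTTR = 83
MTBF + MTTR = 6098
A = 6015 / 6098
A = 0.9864

0.9864


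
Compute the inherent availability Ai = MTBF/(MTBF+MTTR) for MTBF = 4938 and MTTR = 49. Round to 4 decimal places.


MTBF = 4938
MTTR = 49
MTBF + MTTR = 4987
Ai = 4938 / 4987
Ai = 0.9902

0.9902


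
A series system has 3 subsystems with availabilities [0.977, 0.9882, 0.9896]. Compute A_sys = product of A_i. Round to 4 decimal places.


Subsystems: [0.977, 0.9882, 0.9896]
After subsystem 1 (A=0.977): product = 0.977
After subsystem 2 (A=0.9882): product = 0.9655
After subsystem 3 (A=0.9896): product = 0.9554
A_sys = 0.9554

0.9554


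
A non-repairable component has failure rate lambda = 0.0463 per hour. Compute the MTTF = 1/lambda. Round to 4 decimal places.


lambda = 0.0463
MTTF = 1 / 0.0463
MTTF = 21.5983

21.5983


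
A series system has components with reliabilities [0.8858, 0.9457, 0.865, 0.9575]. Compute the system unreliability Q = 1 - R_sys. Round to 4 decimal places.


Components: [0.8858, 0.9457, 0.865, 0.9575]
After component 1: product = 0.8858
After component 2: product = 0.8377
After component 3: product = 0.7246
After component 4: product = 0.6938
R_sys = 0.6938
Q = 1 - 0.6938 = 0.3062

0.3062


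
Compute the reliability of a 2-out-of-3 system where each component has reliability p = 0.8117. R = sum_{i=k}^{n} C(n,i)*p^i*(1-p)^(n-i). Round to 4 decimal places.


k = 2, n = 3, p = 0.8117
i=2: C(3,2)=3 * 0.8117^2 * 0.1883^1 = 0.3722
i=3: C(3,3)=1 * 0.8117^3 * 0.1883^0 = 0.5348
R = sum of terms = 0.907

0.907


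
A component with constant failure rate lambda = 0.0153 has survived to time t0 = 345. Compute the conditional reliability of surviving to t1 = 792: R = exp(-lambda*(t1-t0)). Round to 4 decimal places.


lambda = 0.0153
t0 = 345, t1 = 792
t1 - t0 = 447
lambda * (t1-t0) = 0.0153 * 447 = 6.8391
R = exp(-6.8391)
R = 0.0011

0.0011


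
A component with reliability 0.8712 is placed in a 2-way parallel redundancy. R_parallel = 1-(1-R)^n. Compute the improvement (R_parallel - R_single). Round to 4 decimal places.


R_single = 0.8712, n = 2
1 - R_single = 0.1288
(1 - R_single)^n = 0.1288^2 = 0.0166
R_parallel = 1 - 0.0166 = 0.9834
Improvement = 0.9834 - 0.8712
Improvement = 0.1122

0.1122


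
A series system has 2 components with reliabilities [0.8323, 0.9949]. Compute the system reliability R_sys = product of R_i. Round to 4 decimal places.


Components: [0.8323, 0.9949]
After component 1 (R=0.8323): product = 0.8323
After component 2 (R=0.9949): product = 0.8281
R_sys = 0.8281

0.8281


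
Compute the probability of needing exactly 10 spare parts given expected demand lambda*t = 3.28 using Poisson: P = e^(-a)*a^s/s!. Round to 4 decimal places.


a = 3.28, s = 10
e^(-a) = e^(-3.28) = 0.0376
a^s = 3.28^10 = 144124.7069
s! = 3628800
P = 0.0376 * 144124.7069 / 3628800
P = 0.0015

0.0015


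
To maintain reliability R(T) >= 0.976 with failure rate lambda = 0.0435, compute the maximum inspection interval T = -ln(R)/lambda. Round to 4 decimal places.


R_target = 0.976
lambda = 0.0435
-ln(0.976) = 0.0243
T = 0.0243 / 0.0435
T = 0.5585

0.5585


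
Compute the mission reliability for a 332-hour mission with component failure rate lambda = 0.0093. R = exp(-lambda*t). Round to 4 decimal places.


lambda = 0.0093
mission_time = 332
lambda * t = 0.0093 * 332 = 3.0876
R = exp(-3.0876)
R = 0.0456

0.0456


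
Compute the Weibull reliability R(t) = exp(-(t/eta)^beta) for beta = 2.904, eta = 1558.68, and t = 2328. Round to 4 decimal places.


beta = 2.904, eta = 1558.68, t = 2328
t/eta = 2328 / 1558.68 = 1.4936
(t/eta)^beta = 1.4936^2.904 = 3.2059
R(t) = exp(-3.2059)
R(t) = 0.0405

0.0405


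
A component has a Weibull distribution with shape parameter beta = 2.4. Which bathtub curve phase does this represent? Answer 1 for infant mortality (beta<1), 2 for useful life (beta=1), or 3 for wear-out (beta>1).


beta = 2.4
Compare beta to 1:
beta < 1 => infant mortality (phase 1)
beta = 1 => useful life (phase 2)
beta > 1 => wear-out (phase 3)
Since beta = 2.4, this is wear-out (increasing failure rate)
Phase = 3

3


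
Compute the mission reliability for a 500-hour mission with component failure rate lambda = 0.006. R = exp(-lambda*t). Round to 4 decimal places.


lambda = 0.006
mission_time = 500
lambda * t = 0.006 * 500 = 3.0
R = exp(-3.0)
R = 0.0498

0.0498


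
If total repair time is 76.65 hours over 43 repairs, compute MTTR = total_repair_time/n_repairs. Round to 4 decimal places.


total_repair_time = 76.65
n_repairs = 43
MTTR = 76.65 / 43
MTTR = 1.7826

1.7826


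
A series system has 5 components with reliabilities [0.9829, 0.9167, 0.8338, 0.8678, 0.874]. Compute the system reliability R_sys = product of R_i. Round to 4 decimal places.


Components: [0.9829, 0.9167, 0.8338, 0.8678, 0.874]
After component 1 (R=0.9829): product = 0.9829
After component 2 (R=0.9167): product = 0.901
After component 3 (R=0.8338): product = 0.7513
After component 4 (R=0.8678): product = 0.652
After component 5 (R=0.874): product = 0.5698
R_sys = 0.5698

0.5698


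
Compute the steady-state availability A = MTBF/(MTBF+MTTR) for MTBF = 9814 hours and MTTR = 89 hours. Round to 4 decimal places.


MTBF = 9814
MTTR = 89
MTBF + MTTR = 9903
A = 9814 / 9903
A = 0.991

0.991


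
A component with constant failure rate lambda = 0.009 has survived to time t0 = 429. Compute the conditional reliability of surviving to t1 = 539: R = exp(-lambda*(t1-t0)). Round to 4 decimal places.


lambda = 0.009
t0 = 429, t1 = 539
t1 - t0 = 110
lambda * (t1-t0) = 0.009 * 110 = 0.99
R = exp(-0.99)
R = 0.3716

0.3716


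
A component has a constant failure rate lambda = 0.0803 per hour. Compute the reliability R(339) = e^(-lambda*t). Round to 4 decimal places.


lambda = 0.0803
t = 339
lambda * t = 27.2217
R(t) = e^(-27.2217)
R(t) = 0.0

0.0


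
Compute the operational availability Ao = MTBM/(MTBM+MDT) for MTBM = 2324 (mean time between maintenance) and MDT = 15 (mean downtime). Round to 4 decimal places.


MTBM = 2324
MDT = 15
MTBM + MDT = 2339
Ao = 2324 / 2339
Ao = 0.9936

0.9936


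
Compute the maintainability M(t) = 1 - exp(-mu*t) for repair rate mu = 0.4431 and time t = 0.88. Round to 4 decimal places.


mu = 0.4431, t = 0.88
mu * t = 0.4431 * 0.88 = 0.3899
exp(-0.3899) = 0.6771
M(t) = 1 - 0.6771
M(t) = 0.3229

0.3229


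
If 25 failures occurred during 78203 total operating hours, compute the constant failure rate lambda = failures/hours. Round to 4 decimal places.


failures = 25
total_hours = 78203
lambda = 25 / 78203
lambda = 0.0003

0.0003


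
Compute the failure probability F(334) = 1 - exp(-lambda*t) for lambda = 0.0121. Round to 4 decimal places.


lambda = 0.0121, t = 334
lambda * t = 4.0414
exp(-4.0414) = 0.0176
F(t) = 1 - 0.0176
F(t) = 0.9824

0.9824


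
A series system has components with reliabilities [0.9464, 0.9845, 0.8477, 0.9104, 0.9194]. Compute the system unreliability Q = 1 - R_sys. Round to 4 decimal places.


Components: [0.9464, 0.9845, 0.8477, 0.9104, 0.9194]
After component 1: product = 0.9464
After component 2: product = 0.9317
After component 3: product = 0.7898
After component 4: product = 0.7191
After component 5: product = 0.6611
R_sys = 0.6611
Q = 1 - 0.6611 = 0.3389

0.3389


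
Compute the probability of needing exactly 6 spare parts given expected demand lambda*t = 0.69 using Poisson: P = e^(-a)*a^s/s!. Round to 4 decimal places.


a = 0.69, s = 6
e^(-a) = e^(-0.69) = 0.5016
a^s = 0.69^6 = 0.1079
s! = 720
P = 0.5016 * 0.1079 / 720
P = 0.0001

0.0001


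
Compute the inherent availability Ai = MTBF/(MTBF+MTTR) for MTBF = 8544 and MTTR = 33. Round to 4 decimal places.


MTBF = 8544
MTTR = 33
MTBF + MTTR = 8577
Ai = 8544 / 8577
Ai = 0.9962

0.9962


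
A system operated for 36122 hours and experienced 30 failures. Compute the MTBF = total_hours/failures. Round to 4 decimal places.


total_hours = 36122
failures = 30
MTBF = 36122 / 30
MTBF = 1204.0667

1204.0667


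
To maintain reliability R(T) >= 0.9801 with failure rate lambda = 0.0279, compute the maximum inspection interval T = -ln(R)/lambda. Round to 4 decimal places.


R_target = 0.9801
lambda = 0.0279
-ln(0.9801) = 0.0201
T = 0.0201 / 0.0279
T = 0.7205

0.7205


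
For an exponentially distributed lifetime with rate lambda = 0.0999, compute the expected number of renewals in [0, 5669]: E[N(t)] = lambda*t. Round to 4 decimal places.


lambda = 0.0999
t = 5669
E[N(t)] = lambda * t
E[N(t)] = 0.0999 * 5669
E[N(t)] = 566.3331

566.3331


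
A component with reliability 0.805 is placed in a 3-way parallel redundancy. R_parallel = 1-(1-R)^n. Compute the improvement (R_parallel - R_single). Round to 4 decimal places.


R_single = 0.805, n = 3
1 - R_single = 0.195
(1 - R_single)^n = 0.195^3 = 0.0074
R_parallel = 1 - 0.0074 = 0.9926
Improvement = 0.9926 - 0.805
Improvement = 0.1876

0.1876


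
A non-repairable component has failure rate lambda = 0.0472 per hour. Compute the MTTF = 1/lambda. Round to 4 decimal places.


lambda = 0.0472
MTTF = 1 / 0.0472
MTTF = 21.1864

21.1864


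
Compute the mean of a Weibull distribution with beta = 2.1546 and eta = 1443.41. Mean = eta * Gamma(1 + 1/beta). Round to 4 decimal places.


beta = 2.1546, eta = 1443.41
1/beta = 0.4641
1 + 1/beta = 1.4641
Gamma(1.4641) = 0.8856
Mean = 1443.41 * 0.8856
Mean = 1278.2923

1278.2923


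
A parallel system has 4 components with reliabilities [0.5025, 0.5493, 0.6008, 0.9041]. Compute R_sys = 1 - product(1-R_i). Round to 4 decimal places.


Components: [0.5025, 0.5493, 0.6008, 0.9041]
(1 - 0.5025) = 0.4975, running product = 0.4975
(1 - 0.5493) = 0.4507, running product = 0.2242
(1 - 0.6008) = 0.3992, running product = 0.0895
(1 - 0.9041) = 0.0959, running product = 0.0086
Product of (1-R_i) = 0.0086
R_sys = 1 - 0.0086 = 0.9914

0.9914


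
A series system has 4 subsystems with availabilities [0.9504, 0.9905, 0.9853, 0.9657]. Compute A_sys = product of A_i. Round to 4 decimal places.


Subsystems: [0.9504, 0.9905, 0.9853, 0.9657]
After subsystem 1 (A=0.9504): product = 0.9504
After subsystem 2 (A=0.9905): product = 0.9414
After subsystem 3 (A=0.9853): product = 0.9275
After subsystem 4 (A=0.9657): product = 0.8957
A_sys = 0.8957

0.8957


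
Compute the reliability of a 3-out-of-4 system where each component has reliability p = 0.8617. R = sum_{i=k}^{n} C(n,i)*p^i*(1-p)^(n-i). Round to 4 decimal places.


k = 3, n = 4, p = 0.8617
i=3: C(4,3)=4 * 0.8617^3 * 0.1383^1 = 0.354
i=4: C(4,4)=1 * 0.8617^4 * 0.1383^0 = 0.5513
R = sum of terms = 0.9053

0.9053


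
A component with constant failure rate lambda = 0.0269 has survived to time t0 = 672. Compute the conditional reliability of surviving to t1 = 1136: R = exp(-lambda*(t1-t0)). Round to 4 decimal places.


lambda = 0.0269
t0 = 672, t1 = 1136
t1 - t0 = 464
lambda * (t1-t0) = 0.0269 * 464 = 12.4816
R = exp(-12.4816)
R = 0.0

0.0


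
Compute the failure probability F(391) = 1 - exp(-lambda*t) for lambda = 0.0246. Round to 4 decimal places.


lambda = 0.0246, t = 391
lambda * t = 9.6186
exp(-9.6186) = 0.0001
F(t) = 1 - 0.0001
F(t) = 0.9999

0.9999


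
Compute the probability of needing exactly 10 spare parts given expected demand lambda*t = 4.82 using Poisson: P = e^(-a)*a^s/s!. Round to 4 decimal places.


a = 4.82, s = 10
e^(-a) = e^(-4.82) = 0.0081
a^s = 4.82^10 = 6768156.345
s! = 3628800
P = 0.0081 * 6768156.345 / 3628800
P = 0.015

0.015


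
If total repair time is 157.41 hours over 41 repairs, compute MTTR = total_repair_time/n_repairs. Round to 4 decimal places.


total_repair_time = 157.41
n_repairs = 41
MTTR = 157.41 / 41
MTTR = 3.8393

3.8393


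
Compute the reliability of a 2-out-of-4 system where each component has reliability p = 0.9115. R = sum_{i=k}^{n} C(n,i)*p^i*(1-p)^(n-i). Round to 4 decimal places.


k = 2, n = 4, p = 0.9115
i=2: C(4,2)=6 * 0.9115^2 * 0.0885^2 = 0.039
i=3: C(4,3)=4 * 0.9115^3 * 0.0885^1 = 0.2681
i=4: C(4,4)=1 * 0.9115^4 * 0.0885^0 = 0.6903
R = sum of terms = 0.9974

0.9974


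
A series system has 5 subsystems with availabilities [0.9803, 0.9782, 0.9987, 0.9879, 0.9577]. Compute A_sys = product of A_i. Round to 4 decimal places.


Subsystems: [0.9803, 0.9782, 0.9987, 0.9879, 0.9577]
After subsystem 1 (A=0.9803): product = 0.9803
After subsystem 2 (A=0.9782): product = 0.9589
After subsystem 3 (A=0.9987): product = 0.9577
After subsystem 4 (A=0.9879): product = 0.9461
After subsystem 5 (A=0.9577): product = 0.9061
A_sys = 0.9061

0.9061


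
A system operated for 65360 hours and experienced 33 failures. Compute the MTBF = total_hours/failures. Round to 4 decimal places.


total_hours = 65360
failures = 33
MTBF = 65360 / 33
MTBF = 1980.6061

1980.6061


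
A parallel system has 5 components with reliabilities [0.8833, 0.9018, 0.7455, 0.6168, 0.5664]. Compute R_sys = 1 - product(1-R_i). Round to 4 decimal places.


Components: [0.8833, 0.9018, 0.7455, 0.6168, 0.5664]
(1 - 0.8833) = 0.1167, running product = 0.1167
(1 - 0.9018) = 0.0982, running product = 0.0115
(1 - 0.7455) = 0.2545, running product = 0.0029
(1 - 0.6168) = 0.3832, running product = 0.0011
(1 - 0.5664) = 0.4336, running product = 0.0005
Product of (1-R_i) = 0.0005
R_sys = 1 - 0.0005 = 0.9995

0.9995


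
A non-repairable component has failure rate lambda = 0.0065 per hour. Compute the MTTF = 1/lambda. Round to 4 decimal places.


lambda = 0.0065
MTTF = 1 / 0.0065
MTTF = 153.8462

153.8462


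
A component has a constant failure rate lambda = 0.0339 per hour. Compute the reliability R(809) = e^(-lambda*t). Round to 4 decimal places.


lambda = 0.0339
t = 809
lambda * t = 27.4251
R(t) = e^(-27.4251)
R(t) = 0.0

0.0


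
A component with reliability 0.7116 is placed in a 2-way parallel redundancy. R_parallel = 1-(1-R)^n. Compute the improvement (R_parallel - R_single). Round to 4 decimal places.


R_single = 0.7116, n = 2
1 - R_single = 0.2884
(1 - R_single)^n = 0.2884^2 = 0.0832
R_parallel = 1 - 0.0832 = 0.9168
Improvement = 0.9168 - 0.7116
Improvement = 0.2052

0.2052


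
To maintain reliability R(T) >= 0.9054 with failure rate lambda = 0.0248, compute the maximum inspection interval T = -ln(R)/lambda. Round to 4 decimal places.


R_target = 0.9054
lambda = 0.0248
-ln(0.9054) = 0.0994
T = 0.0994 / 0.0248
T = 4.0072

4.0072


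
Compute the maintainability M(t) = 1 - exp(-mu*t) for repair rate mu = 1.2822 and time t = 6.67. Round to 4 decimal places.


mu = 1.2822, t = 6.67
mu * t = 1.2822 * 6.67 = 8.5523
exp(-8.5523) = 0.0002
M(t) = 1 - 0.0002
M(t) = 0.9998

0.9998


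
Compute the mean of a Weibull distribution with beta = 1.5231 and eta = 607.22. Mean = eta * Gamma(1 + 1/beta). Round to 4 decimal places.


beta = 1.5231, eta = 607.22
1/beta = 0.6566
1 + 1/beta = 1.6566
Gamma(1.6566) = 0.9011
Mean = 607.22 * 0.9011
Mean = 547.1813

547.1813


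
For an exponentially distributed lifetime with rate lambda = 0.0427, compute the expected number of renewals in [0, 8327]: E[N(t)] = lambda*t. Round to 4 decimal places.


lambda = 0.0427
t = 8327
E[N(t)] = lambda * t
E[N(t)] = 0.0427 * 8327
E[N(t)] = 355.5629

355.5629


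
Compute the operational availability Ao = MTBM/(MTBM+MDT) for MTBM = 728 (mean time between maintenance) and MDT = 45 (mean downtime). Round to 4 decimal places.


MTBM = 728
MDT = 45
MTBM + MDT = 773
Ao = 728 / 773
Ao = 0.9418

0.9418


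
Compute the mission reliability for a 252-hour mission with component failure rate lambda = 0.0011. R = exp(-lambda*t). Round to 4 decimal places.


lambda = 0.0011
mission_time = 252
lambda * t = 0.0011 * 252 = 0.2772
R = exp(-0.2772)
R = 0.7579

0.7579


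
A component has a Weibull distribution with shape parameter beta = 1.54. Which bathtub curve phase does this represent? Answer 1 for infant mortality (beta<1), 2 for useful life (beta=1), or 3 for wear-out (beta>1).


beta = 1.54
Compare beta to 1:
beta < 1 => infant mortality (phase 1)
beta = 1 => useful life (phase 2)
beta > 1 => wear-out (phase 3)
Since beta = 1.54, this is wear-out (increasing failure rate)
Phase = 3

3


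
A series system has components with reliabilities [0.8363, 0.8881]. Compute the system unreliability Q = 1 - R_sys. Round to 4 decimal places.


Components: [0.8363, 0.8881]
After component 1: product = 0.8363
After component 2: product = 0.7427
R_sys = 0.7427
Q = 1 - 0.7427 = 0.2573

0.2573


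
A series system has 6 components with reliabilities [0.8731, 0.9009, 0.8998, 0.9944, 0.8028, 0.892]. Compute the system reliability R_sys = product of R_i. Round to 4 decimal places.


Components: [0.8731, 0.9009, 0.8998, 0.9944, 0.8028, 0.892]
After component 1 (R=0.8731): product = 0.8731
After component 2 (R=0.9009): product = 0.7866
After component 3 (R=0.8998): product = 0.7078
After component 4 (R=0.9944): product = 0.7038
After component 5 (R=0.8028): product = 0.565
After component 6 (R=0.892): product = 0.504
R_sys = 0.504

0.504


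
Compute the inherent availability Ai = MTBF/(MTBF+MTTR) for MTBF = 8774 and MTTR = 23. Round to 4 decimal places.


MTBF = 8774
MTTR = 23
MTBF + MTTR = 8797
Ai = 8774 / 8797
Ai = 0.9974

0.9974


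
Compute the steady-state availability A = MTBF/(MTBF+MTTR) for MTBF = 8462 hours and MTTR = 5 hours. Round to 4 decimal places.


MTBF = 8462
MTTR = 5
MTBF + MTTR = 8467
A = 8462 / 8467
A = 0.9994

0.9994


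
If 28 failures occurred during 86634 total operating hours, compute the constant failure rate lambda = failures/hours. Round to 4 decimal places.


failures = 28
total_hours = 86634
lambda = 28 / 86634
lambda = 0.0003

0.0003


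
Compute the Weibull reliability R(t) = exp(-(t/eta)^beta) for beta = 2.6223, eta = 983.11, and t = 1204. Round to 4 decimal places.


beta = 2.6223, eta = 983.11, t = 1204
t/eta = 1204 / 983.11 = 1.2247
(t/eta)^beta = 1.2247^2.6223 = 1.7015
R(t) = exp(-1.7015)
R(t) = 0.1824

0.1824


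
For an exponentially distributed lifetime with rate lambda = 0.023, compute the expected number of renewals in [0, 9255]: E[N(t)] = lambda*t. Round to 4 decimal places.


lambda = 0.023
t = 9255
E[N(t)] = lambda * t
E[N(t)] = 0.023 * 9255
E[N(t)] = 212.865

212.865


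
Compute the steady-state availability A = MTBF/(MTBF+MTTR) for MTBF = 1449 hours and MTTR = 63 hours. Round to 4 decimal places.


MTBF = 1449
MTTR = 63
MTBF + MTTR = 1512
A = 1449 / 1512
A = 0.9583

0.9583


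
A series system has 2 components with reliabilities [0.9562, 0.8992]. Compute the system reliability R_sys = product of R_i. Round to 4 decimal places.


Components: [0.9562, 0.8992]
After component 1 (R=0.9562): product = 0.9562
After component 2 (R=0.8992): product = 0.8598
R_sys = 0.8598

0.8598


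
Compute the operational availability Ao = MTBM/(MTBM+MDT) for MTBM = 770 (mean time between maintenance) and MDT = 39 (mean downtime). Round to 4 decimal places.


MTBM = 770
MDT = 39
MTBM + MDT = 809
Ao = 770 / 809
Ao = 0.9518

0.9518


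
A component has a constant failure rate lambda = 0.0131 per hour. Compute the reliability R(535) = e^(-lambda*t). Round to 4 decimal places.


lambda = 0.0131
t = 535
lambda * t = 7.0085
R(t) = e^(-7.0085)
R(t) = 0.0009

0.0009


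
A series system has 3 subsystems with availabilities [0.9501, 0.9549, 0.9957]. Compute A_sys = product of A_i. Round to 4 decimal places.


Subsystems: [0.9501, 0.9549, 0.9957]
After subsystem 1 (A=0.9501): product = 0.9501
After subsystem 2 (A=0.9549): product = 0.9073
After subsystem 3 (A=0.9957): product = 0.9033
A_sys = 0.9033

0.9033


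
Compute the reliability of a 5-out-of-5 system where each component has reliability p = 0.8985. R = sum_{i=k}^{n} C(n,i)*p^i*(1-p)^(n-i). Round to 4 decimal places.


k = 5, n = 5, p = 0.8985
i=5: C(5,5)=1 * 0.8985^5 * 0.1015^0 = 0.5856
R = sum of terms = 0.5856

0.5856


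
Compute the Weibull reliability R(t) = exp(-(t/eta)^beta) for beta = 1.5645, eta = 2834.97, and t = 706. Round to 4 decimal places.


beta = 1.5645, eta = 2834.97, t = 706
t/eta = 706 / 2834.97 = 0.249
(t/eta)^beta = 0.249^1.5645 = 0.1136
R(t) = exp(-0.1136)
R(t) = 0.8926

0.8926


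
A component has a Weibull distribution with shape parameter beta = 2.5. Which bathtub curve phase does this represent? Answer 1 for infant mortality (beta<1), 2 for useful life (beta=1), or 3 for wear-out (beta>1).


beta = 2.5
Compare beta to 1:
beta < 1 => infant mortality (phase 1)
beta = 1 => useful life (phase 2)
beta > 1 => wear-out (phase 3)
Since beta = 2.5, this is wear-out (increasing failure rate)
Phase = 3

3


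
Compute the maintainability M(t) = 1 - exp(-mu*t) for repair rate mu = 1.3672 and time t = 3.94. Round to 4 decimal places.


mu = 1.3672, t = 3.94
mu * t = 1.3672 * 3.94 = 5.3868
exp(-5.3868) = 0.0046
M(t) = 1 - 0.0046
M(t) = 0.9954

0.9954


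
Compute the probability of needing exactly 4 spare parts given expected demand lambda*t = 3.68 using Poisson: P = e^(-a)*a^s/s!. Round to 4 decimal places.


a = 3.68, s = 4
e^(-a) = e^(-3.68) = 0.0252
a^s = 3.68^4 = 183.3966
s! = 24
P = 0.0252 * 183.3966 / 24
P = 0.1927

0.1927


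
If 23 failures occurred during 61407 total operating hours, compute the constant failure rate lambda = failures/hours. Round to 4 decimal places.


failures = 23
total_hours = 61407
lambda = 23 / 61407
lambda = 0.0004

0.0004


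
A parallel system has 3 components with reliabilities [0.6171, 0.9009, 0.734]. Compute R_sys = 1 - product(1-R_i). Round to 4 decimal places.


Components: [0.6171, 0.9009, 0.734]
(1 - 0.6171) = 0.3829, running product = 0.3829
(1 - 0.9009) = 0.0991, running product = 0.0379
(1 - 0.734) = 0.266, running product = 0.0101
Product of (1-R_i) = 0.0101
R_sys = 1 - 0.0101 = 0.9899

0.9899


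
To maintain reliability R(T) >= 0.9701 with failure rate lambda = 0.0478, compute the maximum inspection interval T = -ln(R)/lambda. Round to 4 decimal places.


R_target = 0.9701
lambda = 0.0478
-ln(0.9701) = 0.0304
T = 0.0304 / 0.0478
T = 0.6351

0.6351


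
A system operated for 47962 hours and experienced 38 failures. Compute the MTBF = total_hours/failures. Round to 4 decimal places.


total_hours = 47962
failures = 38
MTBF = 47962 / 38
MTBF = 1262.1579

1262.1579


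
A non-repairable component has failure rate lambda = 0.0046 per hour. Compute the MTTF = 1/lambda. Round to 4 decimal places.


lambda = 0.0046
MTTF = 1 / 0.0046
MTTF = 217.3913

217.3913


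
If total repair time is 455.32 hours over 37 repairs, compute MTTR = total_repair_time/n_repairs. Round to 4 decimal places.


total_repair_time = 455.32
n_repairs = 37
MTTR = 455.32 / 37
MTTR = 12.3059

12.3059


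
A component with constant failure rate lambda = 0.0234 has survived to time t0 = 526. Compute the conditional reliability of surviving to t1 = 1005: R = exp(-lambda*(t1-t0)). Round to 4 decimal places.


lambda = 0.0234
t0 = 526, t1 = 1005
t1 - t0 = 479
lambda * (t1-t0) = 0.0234 * 479 = 11.2086
R = exp(-11.2086)
R = 0.0

0.0


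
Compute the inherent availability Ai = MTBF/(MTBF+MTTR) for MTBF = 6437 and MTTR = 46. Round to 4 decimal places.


MTBF = 6437
MTTR = 46
MTBF + MTTR = 6483
Ai = 6437 / 6483
Ai = 0.9929

0.9929


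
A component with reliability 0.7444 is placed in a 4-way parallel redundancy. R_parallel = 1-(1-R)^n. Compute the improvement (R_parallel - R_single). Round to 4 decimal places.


R_single = 0.7444, n = 4
1 - R_single = 0.2556
(1 - R_single)^n = 0.2556^4 = 0.0043
R_parallel = 1 - 0.0043 = 0.9957
Improvement = 0.9957 - 0.7444
Improvement = 0.2513

0.2513


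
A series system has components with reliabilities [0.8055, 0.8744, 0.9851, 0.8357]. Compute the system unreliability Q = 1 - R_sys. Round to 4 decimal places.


Components: [0.8055, 0.8744, 0.9851, 0.8357]
After component 1: product = 0.8055
After component 2: product = 0.7043
After component 3: product = 0.6938
After component 4: product = 0.5798
R_sys = 0.5798
Q = 1 - 0.5798 = 0.4202

0.4202


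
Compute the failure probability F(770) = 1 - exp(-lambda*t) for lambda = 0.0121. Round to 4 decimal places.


lambda = 0.0121, t = 770
lambda * t = 9.317
exp(-9.317) = 0.0001
F(t) = 1 - 0.0001
F(t) = 0.9999

0.9999


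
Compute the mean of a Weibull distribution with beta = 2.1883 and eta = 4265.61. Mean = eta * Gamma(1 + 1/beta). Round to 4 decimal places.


beta = 2.1883, eta = 4265.61
1/beta = 0.457
1 + 1/beta = 1.457
Gamma(1.457) = 0.8856
Mean = 4265.61 * 0.8856
Mean = 3777.6775

3777.6775


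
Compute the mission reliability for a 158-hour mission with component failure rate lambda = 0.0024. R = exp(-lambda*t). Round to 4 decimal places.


lambda = 0.0024
mission_time = 158
lambda * t = 0.0024 * 158 = 0.3792
R = exp(-0.3792)
R = 0.6844

0.6844


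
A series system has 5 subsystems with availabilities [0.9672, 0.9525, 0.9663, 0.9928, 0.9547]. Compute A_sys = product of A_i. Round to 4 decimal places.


Subsystems: [0.9672, 0.9525, 0.9663, 0.9928, 0.9547]
After subsystem 1 (A=0.9672): product = 0.9672
After subsystem 2 (A=0.9525): product = 0.9213
After subsystem 3 (A=0.9663): product = 0.8902
After subsystem 4 (A=0.9928): product = 0.8838
After subsystem 5 (A=0.9547): product = 0.8438
A_sys = 0.8438

0.8438


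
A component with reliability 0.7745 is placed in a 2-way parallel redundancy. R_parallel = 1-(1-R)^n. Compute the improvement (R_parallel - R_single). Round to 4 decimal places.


R_single = 0.7745, n = 2
1 - R_single = 0.2255
(1 - R_single)^n = 0.2255^2 = 0.0509
R_parallel = 1 - 0.0509 = 0.9491
Improvement = 0.9491 - 0.7745
Improvement = 0.1746

0.1746


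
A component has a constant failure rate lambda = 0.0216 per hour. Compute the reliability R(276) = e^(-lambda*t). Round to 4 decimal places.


lambda = 0.0216
t = 276
lambda * t = 5.9616
R(t) = e^(-5.9616)
R(t) = 0.0026

0.0026


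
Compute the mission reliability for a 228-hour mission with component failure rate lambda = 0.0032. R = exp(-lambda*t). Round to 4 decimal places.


lambda = 0.0032
mission_time = 228
lambda * t = 0.0032 * 228 = 0.7296
R = exp(-0.7296)
R = 0.4821

0.4821


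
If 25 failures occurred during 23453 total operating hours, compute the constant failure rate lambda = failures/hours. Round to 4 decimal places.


failures = 25
total_hours = 23453
lambda = 25 / 23453
lambda = 0.0011

0.0011


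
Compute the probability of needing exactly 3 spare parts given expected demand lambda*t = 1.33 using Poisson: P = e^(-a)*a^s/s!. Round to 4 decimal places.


a = 1.33, s = 3
e^(-a) = e^(-1.33) = 0.2645
a^s = 1.33^3 = 2.3526
s! = 6
P = 0.2645 * 2.3526 / 6
P = 0.1037

0.1037


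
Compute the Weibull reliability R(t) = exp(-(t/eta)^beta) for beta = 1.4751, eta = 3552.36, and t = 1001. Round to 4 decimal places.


beta = 1.4751, eta = 3552.36, t = 1001
t/eta = 1001 / 3552.36 = 0.2818
(t/eta)^beta = 0.2818^1.4751 = 0.1544
R(t) = exp(-0.1544)
R(t) = 0.857

0.857


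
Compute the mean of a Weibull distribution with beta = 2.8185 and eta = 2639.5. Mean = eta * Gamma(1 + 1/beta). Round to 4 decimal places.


beta = 2.8185, eta = 2639.5
1/beta = 0.3548
1 + 1/beta = 1.3548
Gamma(1.3548) = 0.8907
Mean = 2639.5 * 0.8907
Mean = 2350.9377

2350.9377


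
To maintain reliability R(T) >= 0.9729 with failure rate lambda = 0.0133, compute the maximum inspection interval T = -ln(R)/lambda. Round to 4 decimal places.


R_target = 0.9729
lambda = 0.0133
-ln(0.9729) = 0.0275
T = 0.0275 / 0.0133
T = 2.0657

2.0657


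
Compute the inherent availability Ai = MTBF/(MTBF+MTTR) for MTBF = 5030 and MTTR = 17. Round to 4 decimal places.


MTBF = 5030
MTTR = 17
MTBF + MTTR = 5047
Ai = 5030 / 5047
Ai = 0.9966

0.9966


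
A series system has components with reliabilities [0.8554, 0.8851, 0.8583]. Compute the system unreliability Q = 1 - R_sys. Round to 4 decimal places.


Components: [0.8554, 0.8851, 0.8583]
After component 1: product = 0.8554
After component 2: product = 0.7571
After component 3: product = 0.6498
R_sys = 0.6498
Q = 1 - 0.6498 = 0.3502

0.3502


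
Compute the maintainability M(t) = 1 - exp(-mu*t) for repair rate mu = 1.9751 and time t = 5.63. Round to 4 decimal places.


mu = 1.9751, t = 5.63
mu * t = 1.9751 * 5.63 = 11.1198
exp(-11.1198) = 0.0
M(t) = 1 - 0.0
M(t) = 1.0

1.0


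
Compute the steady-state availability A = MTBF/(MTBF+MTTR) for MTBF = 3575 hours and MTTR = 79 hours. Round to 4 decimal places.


MTBF = 3575
MTTR = 79
MTBF + MTTR = 3654
A = 3575 / 3654
A = 0.9784

0.9784


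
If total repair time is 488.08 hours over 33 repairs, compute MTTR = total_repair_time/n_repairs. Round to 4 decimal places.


total_repair_time = 488.08
n_repairs = 33
MTTR = 488.08 / 33
MTTR = 14.7903

14.7903


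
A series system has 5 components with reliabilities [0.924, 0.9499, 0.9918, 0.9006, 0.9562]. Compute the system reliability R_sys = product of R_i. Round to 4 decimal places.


Components: [0.924, 0.9499, 0.9918, 0.9006, 0.9562]
After component 1 (R=0.924): product = 0.924
After component 2 (R=0.9499): product = 0.8777
After component 3 (R=0.9918): product = 0.8705
After component 4 (R=0.9006): product = 0.784
After component 5 (R=0.9562): product = 0.7496
R_sys = 0.7496

0.7496


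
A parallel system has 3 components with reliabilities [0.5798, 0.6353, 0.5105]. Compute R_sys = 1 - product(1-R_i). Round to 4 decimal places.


Components: [0.5798, 0.6353, 0.5105]
(1 - 0.5798) = 0.4202, running product = 0.4202
(1 - 0.6353) = 0.3647, running product = 0.1532
(1 - 0.5105) = 0.4895, running product = 0.075
Product of (1-R_i) = 0.075
R_sys = 1 - 0.075 = 0.925

0.925


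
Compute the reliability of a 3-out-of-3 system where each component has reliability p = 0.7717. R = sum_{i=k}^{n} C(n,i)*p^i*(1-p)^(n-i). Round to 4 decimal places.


k = 3, n = 3, p = 0.7717
i=3: C(3,3)=1 * 0.7717^3 * 0.2283^0 = 0.4596
R = sum of terms = 0.4596

0.4596


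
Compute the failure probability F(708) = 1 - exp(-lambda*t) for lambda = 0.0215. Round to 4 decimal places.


lambda = 0.0215, t = 708
lambda * t = 15.222
exp(-15.222) = 0.0
F(t) = 1 - 0.0
F(t) = 1.0

1.0


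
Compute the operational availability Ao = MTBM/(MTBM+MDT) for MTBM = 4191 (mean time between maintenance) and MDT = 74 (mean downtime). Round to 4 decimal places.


MTBM = 4191
MDT = 74
MTBM + MDT = 4265
Ao = 4191 / 4265
Ao = 0.9826

0.9826


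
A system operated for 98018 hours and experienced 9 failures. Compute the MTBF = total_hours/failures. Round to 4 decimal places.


total_hours = 98018
failures = 9
MTBF = 98018 / 9
MTBF = 10890.8889

10890.8889


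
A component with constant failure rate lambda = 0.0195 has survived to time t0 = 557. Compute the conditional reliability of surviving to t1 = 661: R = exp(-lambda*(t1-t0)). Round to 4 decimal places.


lambda = 0.0195
t0 = 557, t1 = 661
t1 - t0 = 104
lambda * (t1-t0) = 0.0195 * 104 = 2.028
R = exp(-2.028)
R = 0.1316

0.1316


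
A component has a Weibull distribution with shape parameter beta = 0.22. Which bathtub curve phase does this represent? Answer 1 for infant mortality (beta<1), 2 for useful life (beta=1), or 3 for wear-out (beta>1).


beta = 0.22
Compare beta to 1:
beta < 1 => infant mortality (phase 1)
beta = 1 => useful life (phase 2)
beta > 1 => wear-out (phase 3)
Since beta = 0.22, this is infant mortality (decreasing failure rate)
Phase = 1

1


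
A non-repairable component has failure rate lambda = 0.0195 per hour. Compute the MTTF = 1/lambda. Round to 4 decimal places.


lambda = 0.0195
MTTF = 1 / 0.0195
MTTF = 51.2821

51.2821


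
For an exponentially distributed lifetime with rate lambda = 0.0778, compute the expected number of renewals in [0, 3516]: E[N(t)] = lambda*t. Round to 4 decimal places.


lambda = 0.0778
t = 3516
E[N(t)] = lambda * t
E[N(t)] = 0.0778 * 3516
E[N(t)] = 273.5448

273.5448


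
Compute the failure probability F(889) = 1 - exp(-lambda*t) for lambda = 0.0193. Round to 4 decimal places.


lambda = 0.0193, t = 889
lambda * t = 17.1577
exp(-17.1577) = 0.0
F(t) = 1 - 0.0
F(t) = 1.0

1.0


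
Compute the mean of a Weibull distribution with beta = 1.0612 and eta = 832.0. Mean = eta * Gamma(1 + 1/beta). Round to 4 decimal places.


beta = 1.0612, eta = 832.0
1/beta = 0.9423
1 + 1/beta = 1.9423
Gamma(1.9423) = 0.977
Mean = 832.0 * 0.977
Mean = 812.8413

812.8413


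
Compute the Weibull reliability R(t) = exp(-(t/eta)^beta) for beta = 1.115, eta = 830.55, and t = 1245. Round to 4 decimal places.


beta = 1.115, eta = 830.55, t = 1245
t/eta = 1245 / 830.55 = 1.499
(t/eta)^beta = 1.499^1.115 = 1.5704
R(t) = exp(-1.5704)
R(t) = 0.208

0.208


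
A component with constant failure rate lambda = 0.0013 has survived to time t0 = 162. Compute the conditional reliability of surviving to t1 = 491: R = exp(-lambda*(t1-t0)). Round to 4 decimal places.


lambda = 0.0013
t0 = 162, t1 = 491
t1 - t0 = 329
lambda * (t1-t0) = 0.0013 * 329 = 0.4277
R = exp(-0.4277)
R = 0.652

0.652


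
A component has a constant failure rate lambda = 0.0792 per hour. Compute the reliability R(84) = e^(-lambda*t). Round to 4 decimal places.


lambda = 0.0792
t = 84
lambda * t = 6.6528
R(t) = e^(-6.6528)
R(t) = 0.0013

0.0013


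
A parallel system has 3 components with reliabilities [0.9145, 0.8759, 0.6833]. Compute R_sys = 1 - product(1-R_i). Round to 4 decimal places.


Components: [0.9145, 0.8759, 0.6833]
(1 - 0.9145) = 0.0855, running product = 0.0855
(1 - 0.8759) = 0.1241, running product = 0.0106
(1 - 0.6833) = 0.3167, running product = 0.0034
Product of (1-R_i) = 0.0034
R_sys = 1 - 0.0034 = 0.9966

0.9966


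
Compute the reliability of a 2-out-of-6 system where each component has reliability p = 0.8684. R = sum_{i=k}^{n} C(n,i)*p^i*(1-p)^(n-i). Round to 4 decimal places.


k = 2, n = 6, p = 0.8684
i=2: C(6,2)=15 * 0.8684^2 * 0.1316^4 = 0.0034
i=3: C(6,3)=20 * 0.8684^3 * 0.1316^3 = 0.0299
i=4: C(6,4)=15 * 0.8684^4 * 0.1316^2 = 0.1477
i=5: C(6,5)=6 * 0.8684^5 * 0.1316^1 = 0.3899
i=6: C(6,6)=1 * 0.8684^6 * 0.1316^0 = 0.4289
R = sum of terms = 0.9998

0.9998


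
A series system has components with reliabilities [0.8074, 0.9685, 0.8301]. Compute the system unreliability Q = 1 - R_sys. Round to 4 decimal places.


Components: [0.8074, 0.9685, 0.8301]
After component 1: product = 0.8074
After component 2: product = 0.782
After component 3: product = 0.6491
R_sys = 0.6491
Q = 1 - 0.6491 = 0.3509

0.3509


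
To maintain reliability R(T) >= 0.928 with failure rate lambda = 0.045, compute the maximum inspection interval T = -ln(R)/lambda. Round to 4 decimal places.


R_target = 0.928
lambda = 0.045
-ln(0.928) = 0.0747
T = 0.0747 / 0.045
T = 1.6605

1.6605


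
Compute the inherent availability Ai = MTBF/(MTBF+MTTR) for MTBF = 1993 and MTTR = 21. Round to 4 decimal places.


MTBF = 1993
MTTR = 21
MTBF + MTTR = 2014
Ai = 1993 / 2014
Ai = 0.9896

0.9896


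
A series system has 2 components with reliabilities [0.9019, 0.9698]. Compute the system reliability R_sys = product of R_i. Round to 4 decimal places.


Components: [0.9019, 0.9698]
After component 1 (R=0.9019): product = 0.9019
After component 2 (R=0.9698): product = 0.8747
R_sys = 0.8747

0.8747


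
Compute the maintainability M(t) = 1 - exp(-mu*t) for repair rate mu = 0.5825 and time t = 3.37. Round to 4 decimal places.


mu = 0.5825, t = 3.37
mu * t = 0.5825 * 3.37 = 1.963
exp(-1.963) = 0.1404
M(t) = 1 - 0.1404
M(t) = 0.8596

0.8596


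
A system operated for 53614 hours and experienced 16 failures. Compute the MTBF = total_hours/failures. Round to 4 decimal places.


total_hours = 53614
failures = 16
MTBF = 53614 / 16
MTBF = 3350.875

3350.875


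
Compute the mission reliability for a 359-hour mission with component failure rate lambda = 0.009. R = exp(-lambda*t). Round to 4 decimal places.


lambda = 0.009
mission_time = 359
lambda * t = 0.009 * 359 = 3.231
R = exp(-3.231)
R = 0.0395

0.0395


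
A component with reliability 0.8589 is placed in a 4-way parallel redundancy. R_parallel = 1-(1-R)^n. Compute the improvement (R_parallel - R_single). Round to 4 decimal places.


R_single = 0.8589, n = 4
1 - R_single = 0.1411
(1 - R_single)^n = 0.1411^4 = 0.0004
R_parallel = 1 - 0.0004 = 0.9996
Improvement = 0.9996 - 0.8589
Improvement = 0.1407

0.1407


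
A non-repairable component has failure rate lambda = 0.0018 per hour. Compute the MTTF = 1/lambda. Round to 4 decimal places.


lambda = 0.0018
MTTF = 1 / 0.0018
MTTF = 555.5556

555.5556
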